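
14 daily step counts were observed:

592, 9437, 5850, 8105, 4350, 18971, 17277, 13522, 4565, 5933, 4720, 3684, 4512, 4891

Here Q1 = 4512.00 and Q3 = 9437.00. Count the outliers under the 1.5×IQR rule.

IQR = 4925.00; fences at 4512.00 − 7387.50 = -2875.50 and 9437.00 + 7387.50 = 16824.50.
Outside the cutoffs: 17277, 18971.

2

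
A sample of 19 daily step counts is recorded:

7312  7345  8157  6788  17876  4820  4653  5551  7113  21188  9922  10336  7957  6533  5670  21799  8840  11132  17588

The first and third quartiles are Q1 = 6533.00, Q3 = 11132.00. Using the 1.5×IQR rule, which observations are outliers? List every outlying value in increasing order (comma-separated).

21188, 21799

IQR = Q3 − Q1 = 11132.00 − 6533.00 = 4599.00.
Lower fence = Q1 − 1.5·IQR = 6533.00 − 6898.50 = -365.50.
Upper fence = Q3 + 1.5·IQR = 11132.00 + 6898.50 = 18030.50.
21188 > 18030.50 → outlier.
21799 > 18030.50 → outlier.
All remaining values lie within [-365.50, 18030.50].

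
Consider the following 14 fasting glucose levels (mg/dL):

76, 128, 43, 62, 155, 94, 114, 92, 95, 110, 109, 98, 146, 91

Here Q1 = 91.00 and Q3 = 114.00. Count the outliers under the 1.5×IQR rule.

2

IQR = 23.00; fences at 91.00 − 34.50 = 56.50 and 114.00 + 34.50 = 148.50.
Outside the cutoffs: 43, 155.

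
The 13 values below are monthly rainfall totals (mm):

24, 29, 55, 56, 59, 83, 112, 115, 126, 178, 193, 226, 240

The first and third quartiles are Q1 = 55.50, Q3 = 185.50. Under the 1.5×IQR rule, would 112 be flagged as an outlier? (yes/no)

no

IQR = Q3 − Q1 = 185.50 − 55.50 = 130.00.
Lower fence = Q1 − 1.5·IQR = 55.50 − 195.00 = -139.50.
Upper fence = Q3 + 1.5·IQR = 185.50 + 195.00 = 380.50.
112 lies within [-139.50, 380.50].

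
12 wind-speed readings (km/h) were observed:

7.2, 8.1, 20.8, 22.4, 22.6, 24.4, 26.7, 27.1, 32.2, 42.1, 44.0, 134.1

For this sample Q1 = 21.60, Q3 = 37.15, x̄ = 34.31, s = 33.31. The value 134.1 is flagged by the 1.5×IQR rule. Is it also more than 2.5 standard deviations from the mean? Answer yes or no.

yes

z = (134.1 − 34.31) / 33.31 = 3.00.
|z| = 3.00 > 2.5.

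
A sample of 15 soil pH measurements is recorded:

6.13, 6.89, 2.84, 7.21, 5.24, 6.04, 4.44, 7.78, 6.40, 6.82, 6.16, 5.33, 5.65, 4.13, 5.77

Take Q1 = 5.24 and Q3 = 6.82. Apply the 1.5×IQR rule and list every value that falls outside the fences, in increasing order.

IQR = Q3 − Q1 = 6.82 − 5.24 = 1.58.
Lower fence = Q1 − 1.5·IQR = 5.24 − 2.37 = 2.87.
Upper fence = Q3 + 1.5·IQR = 6.82 + 2.37 = 9.19.
2.84 < 2.87 → outlier.
All remaining values lie within [2.87, 9.19].

2.84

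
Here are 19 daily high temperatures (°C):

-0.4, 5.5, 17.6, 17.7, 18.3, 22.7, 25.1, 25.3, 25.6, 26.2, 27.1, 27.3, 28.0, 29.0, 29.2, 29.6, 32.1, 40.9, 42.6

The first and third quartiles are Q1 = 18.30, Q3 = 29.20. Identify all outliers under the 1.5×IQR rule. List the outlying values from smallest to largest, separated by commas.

IQR = Q3 − Q1 = 29.20 − 18.30 = 10.90.
Lower fence = Q1 − 1.5·IQR = 18.30 − 16.35 = 1.95.
Upper fence = Q3 + 1.5·IQR = 29.20 + 16.35 = 45.55.
-0.4 < 1.95 → outlier.
All remaining values lie within [1.95, 45.55].

-0.4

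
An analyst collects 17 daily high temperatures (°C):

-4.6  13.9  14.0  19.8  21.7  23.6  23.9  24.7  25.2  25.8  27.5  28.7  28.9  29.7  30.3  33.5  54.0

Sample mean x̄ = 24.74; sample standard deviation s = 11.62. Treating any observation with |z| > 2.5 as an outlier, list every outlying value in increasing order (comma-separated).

-4.6, 54.0

Cutoffs at x̄ ± 2.5s: 24.74 ± 2.5·11.62 = [-4.31, 53.79].
-4.6: z = -2.52, |z| > 2.5 → outlier.
54.0: z = 2.52, |z| > 2.5 → outlier.
Every other value lies within [-4.31, 53.79].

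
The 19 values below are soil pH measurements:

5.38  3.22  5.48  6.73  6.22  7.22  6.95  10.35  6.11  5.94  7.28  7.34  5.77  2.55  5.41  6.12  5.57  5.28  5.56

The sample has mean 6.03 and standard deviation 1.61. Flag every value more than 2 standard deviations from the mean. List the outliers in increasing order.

Cutoffs at x̄ ± 2s: 6.03 ± 2·1.61 = [2.81, 9.25].
2.55: z = -2.16, |z| > 2 → outlier.
10.35: z = 2.68, |z| > 2 → outlier.
Every other value lies within [2.81, 9.25].

2.55, 10.35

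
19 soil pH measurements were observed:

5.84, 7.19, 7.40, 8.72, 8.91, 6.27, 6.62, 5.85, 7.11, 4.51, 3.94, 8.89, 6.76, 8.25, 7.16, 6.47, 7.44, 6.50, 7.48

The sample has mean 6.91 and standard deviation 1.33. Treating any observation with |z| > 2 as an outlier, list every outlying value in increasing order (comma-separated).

Cutoffs at x̄ ± 2s: 6.91 ± 2·1.33 = [4.25, 9.57].
3.94: z = -2.23, |z| > 2 → outlier.
Every other value lies within [4.25, 9.57].

3.94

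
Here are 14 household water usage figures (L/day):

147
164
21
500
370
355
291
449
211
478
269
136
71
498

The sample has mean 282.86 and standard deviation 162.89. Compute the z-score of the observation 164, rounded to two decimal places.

z = (164 − 282.86) / 162.89 = -0.73.

-0.73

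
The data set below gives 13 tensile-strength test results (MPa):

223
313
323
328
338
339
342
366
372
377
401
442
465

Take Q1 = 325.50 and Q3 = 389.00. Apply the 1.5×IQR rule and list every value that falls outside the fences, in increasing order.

223

IQR = Q3 − Q1 = 389.00 − 325.50 = 63.50.
Lower fence = Q1 − 1.5·IQR = 325.50 − 95.25 = 230.25.
Upper fence = Q3 + 1.5·IQR = 389.00 + 95.25 = 484.25.
223 < 230.25 → outlier.
All remaining values lie within [230.25, 484.25].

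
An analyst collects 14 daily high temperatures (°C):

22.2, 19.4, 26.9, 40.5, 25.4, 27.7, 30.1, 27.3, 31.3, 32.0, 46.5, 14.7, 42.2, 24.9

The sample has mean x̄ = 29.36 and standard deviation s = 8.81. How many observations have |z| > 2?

Cutoffs: x̄ ± 2s = [11.74, 46.98].
Every value lies within the cutoffs.

0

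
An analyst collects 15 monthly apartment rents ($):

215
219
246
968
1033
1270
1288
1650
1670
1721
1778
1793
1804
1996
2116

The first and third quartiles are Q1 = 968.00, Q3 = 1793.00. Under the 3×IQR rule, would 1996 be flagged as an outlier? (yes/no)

no

IQR = Q3 − Q1 = 1793.00 − 968.00 = 825.00.
Lower fence = Q1 − 3·IQR = 968.00 − 2475.00 = -1507.00.
Upper fence = Q3 + 3·IQR = 1793.00 + 2475.00 = 4268.00.
1996 lies within [-1507.00, 4268.00].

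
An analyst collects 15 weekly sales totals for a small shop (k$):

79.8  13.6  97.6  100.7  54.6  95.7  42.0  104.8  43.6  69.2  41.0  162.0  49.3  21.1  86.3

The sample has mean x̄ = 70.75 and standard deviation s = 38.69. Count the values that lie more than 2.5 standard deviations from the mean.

0

Cutoffs: x̄ ± 2.5s = [-25.975, 167.475].
Every value lies within the cutoffs.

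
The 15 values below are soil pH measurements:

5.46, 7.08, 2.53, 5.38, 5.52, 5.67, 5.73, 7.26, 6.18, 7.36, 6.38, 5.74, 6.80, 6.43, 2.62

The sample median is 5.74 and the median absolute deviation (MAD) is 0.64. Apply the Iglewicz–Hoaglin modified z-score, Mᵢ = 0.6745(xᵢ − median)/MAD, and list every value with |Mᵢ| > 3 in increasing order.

2.53, 2.62

|Mᵢ| > 3 ⇔ |xᵢ − 5.74| > 3·0.64/0.6745 = 2.85.
So outliers lie outside [2.89, 8.59].
2.53: M = -3.38 → outlier.
2.62: M = -3.29 → outlier.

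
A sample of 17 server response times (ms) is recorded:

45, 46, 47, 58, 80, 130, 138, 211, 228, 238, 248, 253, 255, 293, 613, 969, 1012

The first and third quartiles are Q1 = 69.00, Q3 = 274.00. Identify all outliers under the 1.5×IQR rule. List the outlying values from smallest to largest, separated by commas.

613, 969, 1012

IQR = Q3 − Q1 = 274.00 − 69.00 = 205.00.
Lower fence = Q1 − 1.5·IQR = 69.00 − 307.50 = -238.50.
Upper fence = Q3 + 1.5·IQR = 274.00 + 307.50 = 581.50.
613 > 581.50 → outlier.
969 > 581.50 → outlier.
1012 > 581.50 → outlier.
All remaining values lie within [-238.50, 581.50].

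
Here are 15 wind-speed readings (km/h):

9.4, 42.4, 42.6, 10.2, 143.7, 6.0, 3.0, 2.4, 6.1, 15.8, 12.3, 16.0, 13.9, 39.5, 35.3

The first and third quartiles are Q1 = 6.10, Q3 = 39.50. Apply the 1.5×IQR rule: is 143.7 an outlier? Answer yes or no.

IQR = Q3 − Q1 = 39.50 − 6.10 = 33.40.
Lower fence = Q1 − 1.5·IQR = 6.10 − 50.10 = -44.00.
Upper fence = Q3 + 1.5·IQR = 39.50 + 50.10 = 89.60.
143.7 lies above the upper fence.

yes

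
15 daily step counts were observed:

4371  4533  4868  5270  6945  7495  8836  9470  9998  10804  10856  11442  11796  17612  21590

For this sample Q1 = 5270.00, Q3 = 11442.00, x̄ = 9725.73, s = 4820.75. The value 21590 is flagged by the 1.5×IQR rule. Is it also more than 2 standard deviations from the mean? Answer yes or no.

z = (21590 − 9725.73) / 4820.75 = 2.46.
|z| = 2.46 > 2.

yes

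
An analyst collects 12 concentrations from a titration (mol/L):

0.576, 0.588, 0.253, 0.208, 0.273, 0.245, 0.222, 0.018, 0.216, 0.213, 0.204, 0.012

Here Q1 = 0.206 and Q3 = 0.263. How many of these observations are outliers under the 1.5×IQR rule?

4

IQR = 0.057; fences at 0.206 − 0.0855 = 0.1205 and 0.263 + 0.0855 = 0.3485.
Outside the cutoffs: 0.012, 0.018, 0.576, 0.588.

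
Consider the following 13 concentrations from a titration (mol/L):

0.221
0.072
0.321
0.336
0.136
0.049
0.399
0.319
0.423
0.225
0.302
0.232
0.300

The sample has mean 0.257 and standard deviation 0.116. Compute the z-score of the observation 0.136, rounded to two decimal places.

z = (0.136 − 0.257) / 0.116 = -1.04.

-1.04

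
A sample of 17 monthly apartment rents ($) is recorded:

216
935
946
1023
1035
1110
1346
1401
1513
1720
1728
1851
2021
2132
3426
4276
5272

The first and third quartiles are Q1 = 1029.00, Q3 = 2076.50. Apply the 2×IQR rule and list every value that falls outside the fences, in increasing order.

4276, 5272

IQR = Q3 − Q1 = 2076.50 − 1029.00 = 1047.50.
Lower fence = Q1 − 2·IQR = 1029.00 − 2095.00 = -1066.00.
Upper fence = Q3 + 2·IQR = 2076.50 + 2095.00 = 4171.50.
4276 > 4171.50 → outlier.
5272 > 4171.50 → outlier.
All remaining values lie within [-1066.00, 4171.50].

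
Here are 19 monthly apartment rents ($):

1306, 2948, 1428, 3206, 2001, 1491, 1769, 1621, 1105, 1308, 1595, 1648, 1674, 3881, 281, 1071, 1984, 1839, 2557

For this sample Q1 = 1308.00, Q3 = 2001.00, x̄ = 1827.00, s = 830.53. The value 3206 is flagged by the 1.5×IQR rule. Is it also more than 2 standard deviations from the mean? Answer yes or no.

z = (3206 − 1827.00) / 830.53 = 1.66.
|z| = 1.66 ≤ 2.

no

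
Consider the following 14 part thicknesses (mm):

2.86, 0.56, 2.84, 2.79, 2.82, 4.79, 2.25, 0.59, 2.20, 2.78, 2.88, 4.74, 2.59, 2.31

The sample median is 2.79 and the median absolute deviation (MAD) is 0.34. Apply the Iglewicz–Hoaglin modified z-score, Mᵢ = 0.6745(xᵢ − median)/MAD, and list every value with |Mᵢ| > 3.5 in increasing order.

0.56, 0.59, 4.74, 4.79

|Mᵢ| > 3.5 ⇔ |xᵢ − 2.79| > 3.5·0.34/0.6745 = 1.76.
So outliers lie outside [1.03, 4.55].
0.56: M = -4.42 → outlier.
0.59: M = -4.36 → outlier.
4.74: M = 3.87 → outlier.
4.79: M = 3.97 → outlier.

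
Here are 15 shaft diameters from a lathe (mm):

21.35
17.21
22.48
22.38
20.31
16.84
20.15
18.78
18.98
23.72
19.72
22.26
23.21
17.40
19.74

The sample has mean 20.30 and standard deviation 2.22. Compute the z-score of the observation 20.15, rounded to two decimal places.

-0.07

z = (20.15 − 20.30) / 2.22 = -0.07.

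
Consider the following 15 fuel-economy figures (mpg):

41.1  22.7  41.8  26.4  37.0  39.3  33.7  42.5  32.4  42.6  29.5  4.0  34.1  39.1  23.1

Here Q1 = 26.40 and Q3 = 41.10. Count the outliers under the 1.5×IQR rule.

IQR = 14.70; fences at 26.40 − 22.05 = 4.35 and 41.10 + 22.05 = 63.15.
Outside the cutoffs: 4.0.

1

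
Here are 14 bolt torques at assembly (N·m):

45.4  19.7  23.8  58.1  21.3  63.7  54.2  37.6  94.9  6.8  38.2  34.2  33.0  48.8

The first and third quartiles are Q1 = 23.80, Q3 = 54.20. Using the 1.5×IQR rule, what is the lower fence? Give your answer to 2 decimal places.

-21.80

IQR = Q3 − Q1 = 54.20 − 23.80 = 30.40.
Lower fence = Q1 − 1.5·IQR = 23.80 − 45.60 = -21.80.
Upper fence = Q3 + 1.5·IQR = 54.20 + 45.60 = 99.80.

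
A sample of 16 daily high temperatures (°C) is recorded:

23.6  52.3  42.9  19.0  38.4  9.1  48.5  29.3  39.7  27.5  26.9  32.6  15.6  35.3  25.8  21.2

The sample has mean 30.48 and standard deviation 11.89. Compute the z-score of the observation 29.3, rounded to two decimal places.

z = (29.3 − 30.48) / 11.89 = -0.10.

-0.10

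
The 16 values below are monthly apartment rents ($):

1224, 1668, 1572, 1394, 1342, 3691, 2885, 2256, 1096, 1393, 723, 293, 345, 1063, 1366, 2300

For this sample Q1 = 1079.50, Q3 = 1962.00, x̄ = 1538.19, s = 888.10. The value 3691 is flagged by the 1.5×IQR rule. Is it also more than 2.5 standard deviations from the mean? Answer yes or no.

no

z = (3691 − 1538.19) / 888.10 = 2.42.
|z| = 2.42 ≤ 2.5.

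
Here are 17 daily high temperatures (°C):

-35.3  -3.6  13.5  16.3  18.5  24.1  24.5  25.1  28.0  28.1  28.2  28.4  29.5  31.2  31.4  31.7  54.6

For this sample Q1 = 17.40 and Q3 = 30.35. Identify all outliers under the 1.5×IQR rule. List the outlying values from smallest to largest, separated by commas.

-35.3, -3.6, 54.6

IQR = Q3 − Q1 = 30.35 − 17.40 = 12.95.
Lower fence = Q1 − 1.5·IQR = 17.40 − 19.425 = -2.025.
Upper fence = Q3 + 1.5·IQR = 30.35 + 19.425 = 49.775.
-35.3 < -2.025 → outlier.
-3.6 < -2.025 → outlier.
54.6 > 49.775 → outlier.
All remaining values lie within [-2.025, 49.775].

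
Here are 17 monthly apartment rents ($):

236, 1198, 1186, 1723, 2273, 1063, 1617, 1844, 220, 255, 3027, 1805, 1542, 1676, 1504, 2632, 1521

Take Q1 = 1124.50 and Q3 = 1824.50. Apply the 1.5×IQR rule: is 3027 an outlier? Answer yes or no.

IQR = Q3 − Q1 = 1824.50 − 1124.50 = 700.00.
Lower fence = Q1 − 1.5·IQR = 1124.50 − 1050.00 = 74.50.
Upper fence = Q3 + 1.5·IQR = 1824.50 + 1050.00 = 2874.50.
3027 lies above the upper fence.

yes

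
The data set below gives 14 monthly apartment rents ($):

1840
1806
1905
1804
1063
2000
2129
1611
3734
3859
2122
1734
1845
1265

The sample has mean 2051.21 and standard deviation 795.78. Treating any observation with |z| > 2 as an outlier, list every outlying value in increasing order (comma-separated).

Cutoffs at x̄ ± 2s: 2051.21 ± 2·795.78 = [459.65, 3642.77].
3734: z = 2.11, |z| > 2 → outlier.
3859: z = 2.27, |z| > 2 → outlier.
Every other value lies within [459.65, 3642.77].

3734, 3859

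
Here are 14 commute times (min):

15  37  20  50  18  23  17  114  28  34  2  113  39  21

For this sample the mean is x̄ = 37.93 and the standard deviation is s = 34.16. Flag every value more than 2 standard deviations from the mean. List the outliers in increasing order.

Cutoffs at x̄ ± 2s: 37.93 ± 2·34.16 = [-30.39, 106.25].
113: z = 2.20, |z| > 2 → outlier.
114: z = 2.23, |z| > 2 → outlier.
Every other value lies within [-30.39, 106.25].

113, 114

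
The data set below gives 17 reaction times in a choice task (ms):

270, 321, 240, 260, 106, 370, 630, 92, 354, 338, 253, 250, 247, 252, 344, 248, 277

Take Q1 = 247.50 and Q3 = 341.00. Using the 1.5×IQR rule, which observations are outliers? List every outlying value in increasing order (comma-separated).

92, 106, 630

IQR = Q3 − Q1 = 341.00 − 247.50 = 93.50.
Lower fence = Q1 − 1.5·IQR = 247.50 − 140.25 = 107.25.
Upper fence = Q3 + 1.5·IQR = 341.00 + 140.25 = 481.25.
92 < 107.25 → outlier.
106 < 107.25 → outlier.
630 > 481.25 → outlier.
All remaining values lie within [107.25, 481.25].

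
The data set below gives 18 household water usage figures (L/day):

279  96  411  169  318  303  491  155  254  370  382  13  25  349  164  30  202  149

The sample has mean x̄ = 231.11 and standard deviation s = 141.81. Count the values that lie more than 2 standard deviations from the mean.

0

Cutoffs: x̄ ± 2s = [-52.51, 514.73].
Every value lies within the cutoffs.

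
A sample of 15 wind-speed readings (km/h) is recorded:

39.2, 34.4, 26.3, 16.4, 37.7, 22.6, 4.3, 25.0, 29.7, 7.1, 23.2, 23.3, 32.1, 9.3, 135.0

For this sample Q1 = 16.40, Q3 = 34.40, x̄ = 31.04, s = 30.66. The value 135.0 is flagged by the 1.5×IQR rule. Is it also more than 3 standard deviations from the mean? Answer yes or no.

yes

z = (135.0 − 31.04) / 30.66 = 3.39.
|z| = 3.39 > 3.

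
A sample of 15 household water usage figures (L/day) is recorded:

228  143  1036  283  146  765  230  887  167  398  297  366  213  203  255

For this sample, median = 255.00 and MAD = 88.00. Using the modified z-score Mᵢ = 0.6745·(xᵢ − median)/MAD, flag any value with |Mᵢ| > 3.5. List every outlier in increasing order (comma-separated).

|Mᵢ| > 3.5 ⇔ |xᵢ − 255.00| > 3.5·88.00/0.6745 = 456.63.
So outliers lie outside [-201.63, 711.63].
765: M = 3.91 → outlier.
887: M = 4.84 → outlier.
1036: M = 5.99 → outlier.

765, 887, 1036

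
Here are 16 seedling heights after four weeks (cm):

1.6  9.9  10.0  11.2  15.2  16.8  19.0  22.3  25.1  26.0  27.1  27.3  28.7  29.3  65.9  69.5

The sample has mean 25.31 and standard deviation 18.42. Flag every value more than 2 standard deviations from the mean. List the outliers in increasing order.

Cutoffs at x̄ ± 2s: 25.31 ± 2·18.42 = [-11.53, 62.15].
65.9: z = 2.20, |z| > 2 → outlier.
69.5: z = 2.40, |z| > 2 → outlier.
Every other value lies within [-11.53, 62.15].

65.9, 69.5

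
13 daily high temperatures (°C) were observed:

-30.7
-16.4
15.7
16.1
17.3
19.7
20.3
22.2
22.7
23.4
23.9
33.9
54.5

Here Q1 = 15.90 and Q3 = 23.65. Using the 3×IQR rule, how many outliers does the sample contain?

3

IQR = 7.75; fences at 15.90 − 23.25 = -7.35 and 23.65 + 23.25 = 46.90.
Outside the cutoffs: -30.7, -16.4, 54.5.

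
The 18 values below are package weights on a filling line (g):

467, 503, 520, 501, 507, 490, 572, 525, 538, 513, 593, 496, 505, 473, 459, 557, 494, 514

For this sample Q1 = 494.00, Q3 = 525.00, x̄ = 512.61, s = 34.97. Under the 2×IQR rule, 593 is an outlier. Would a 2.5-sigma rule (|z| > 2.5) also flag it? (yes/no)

no

z = (593 − 512.61) / 34.97 = 2.30.
|z| = 2.30 ≤ 2.5.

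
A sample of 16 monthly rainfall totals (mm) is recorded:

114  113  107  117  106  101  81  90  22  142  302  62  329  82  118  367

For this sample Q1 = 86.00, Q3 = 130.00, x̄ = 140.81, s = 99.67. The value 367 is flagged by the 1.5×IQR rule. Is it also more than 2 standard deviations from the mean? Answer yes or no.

yes

z = (367 − 140.81) / 99.67 = 2.27.
|z| = 2.27 > 2.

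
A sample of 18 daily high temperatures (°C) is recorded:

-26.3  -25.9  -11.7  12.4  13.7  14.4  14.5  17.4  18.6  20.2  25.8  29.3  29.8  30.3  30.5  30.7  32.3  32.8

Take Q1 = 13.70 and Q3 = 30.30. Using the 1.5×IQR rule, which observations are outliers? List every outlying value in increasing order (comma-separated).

-26.3, -25.9, -11.7

IQR = Q3 − Q1 = 30.30 − 13.70 = 16.60.
Lower fence = Q1 − 1.5·IQR = 13.70 − 24.90 = -11.20.
Upper fence = Q3 + 1.5·IQR = 30.30 + 24.90 = 55.20.
-26.3 < -11.20 → outlier.
-25.9 < -11.20 → outlier.
-11.7 < -11.20 → outlier.
All remaining values lie within [-11.20, 55.20].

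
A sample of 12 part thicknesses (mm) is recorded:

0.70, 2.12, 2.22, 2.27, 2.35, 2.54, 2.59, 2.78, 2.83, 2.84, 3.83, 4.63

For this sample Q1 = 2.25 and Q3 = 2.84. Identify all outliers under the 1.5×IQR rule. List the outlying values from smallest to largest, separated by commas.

0.70, 3.83, 4.63

IQR = Q3 − Q1 = 2.84 − 2.25 = 0.59.
Lower fence = Q1 − 1.5·IQR = 2.25 − 0.885 = 1.365.
Upper fence = Q3 + 1.5·IQR = 2.84 + 0.885 = 3.725.
0.70 < 1.365 → outlier.
3.83 > 3.725 → outlier.
4.63 > 3.725 → outlier.
All remaining values lie within [1.365, 3.725].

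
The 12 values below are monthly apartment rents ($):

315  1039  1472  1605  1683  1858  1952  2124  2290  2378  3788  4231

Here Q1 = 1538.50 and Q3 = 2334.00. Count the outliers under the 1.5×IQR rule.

IQR = 795.50; fences at 1538.50 − 1193.25 = 345.25 and 2334.00 + 1193.25 = 3527.25.
Outside the cutoffs: 315, 3788, 4231.

3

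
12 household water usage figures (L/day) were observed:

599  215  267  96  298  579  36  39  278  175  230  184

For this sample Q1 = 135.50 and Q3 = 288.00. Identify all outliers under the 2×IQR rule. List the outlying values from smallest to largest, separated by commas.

IQR = Q3 − Q1 = 288.00 − 135.50 = 152.50.
Lower fence = Q1 − 2·IQR = 135.50 − 305.00 = -169.50.
Upper fence = Q3 + 2·IQR = 288.00 + 305.00 = 593.00.
599 > 593.00 → outlier.
All remaining values lie within [-169.50, 593.00].

599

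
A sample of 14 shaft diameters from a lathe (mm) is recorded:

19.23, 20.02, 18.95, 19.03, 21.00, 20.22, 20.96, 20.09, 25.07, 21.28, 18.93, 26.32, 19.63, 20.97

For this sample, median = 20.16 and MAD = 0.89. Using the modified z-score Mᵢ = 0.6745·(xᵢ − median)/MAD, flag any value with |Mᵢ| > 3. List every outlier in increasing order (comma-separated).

|Mᵢ| > 3 ⇔ |xᵢ − 20.16| > 3·0.89/0.6745 = 3.96.
So outliers lie outside [16.20, 24.12].
25.07: M = 3.72 → outlier.
26.32: M = 4.67 → outlier.

25.07, 26.32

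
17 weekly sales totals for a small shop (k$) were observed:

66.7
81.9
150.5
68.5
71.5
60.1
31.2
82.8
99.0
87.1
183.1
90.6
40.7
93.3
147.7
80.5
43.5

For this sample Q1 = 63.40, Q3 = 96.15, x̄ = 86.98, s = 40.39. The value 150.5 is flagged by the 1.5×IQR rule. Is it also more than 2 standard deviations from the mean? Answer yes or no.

no

z = (150.5 − 86.98) / 40.39 = 1.57.
|z| = 1.57 ≤ 2.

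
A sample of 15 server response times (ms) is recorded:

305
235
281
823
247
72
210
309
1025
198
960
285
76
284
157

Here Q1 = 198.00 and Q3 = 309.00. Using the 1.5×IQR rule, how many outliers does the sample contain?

3

IQR = 111.00; fences at 198.00 − 166.50 = 31.50 and 309.00 + 166.50 = 475.50.
Outside the cutoffs: 823, 960, 1025.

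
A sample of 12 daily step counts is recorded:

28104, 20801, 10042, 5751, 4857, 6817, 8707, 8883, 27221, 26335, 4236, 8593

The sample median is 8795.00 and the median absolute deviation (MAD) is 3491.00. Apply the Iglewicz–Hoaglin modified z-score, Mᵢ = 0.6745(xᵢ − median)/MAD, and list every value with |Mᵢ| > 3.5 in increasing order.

|Mᵢ| > 3.5 ⇔ |xᵢ − 8795.00| > 3.5·3491.00/0.6745 = 18114.90.
So outliers lie outside [-9319.90, 26909.90].
27221: M = 3.56 → outlier.
28104: M = 3.73 → outlier.

27221, 28104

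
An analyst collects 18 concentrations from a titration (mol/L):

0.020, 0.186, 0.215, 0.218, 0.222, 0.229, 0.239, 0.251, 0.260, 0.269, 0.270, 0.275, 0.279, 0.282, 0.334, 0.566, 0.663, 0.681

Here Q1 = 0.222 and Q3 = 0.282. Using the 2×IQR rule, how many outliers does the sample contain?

4

IQR = 0.060; fences at 0.222 − 0.120 = 0.102 and 0.282 + 0.120 = 0.402.
Outside the cutoffs: 0.020, 0.566, 0.663, 0.681.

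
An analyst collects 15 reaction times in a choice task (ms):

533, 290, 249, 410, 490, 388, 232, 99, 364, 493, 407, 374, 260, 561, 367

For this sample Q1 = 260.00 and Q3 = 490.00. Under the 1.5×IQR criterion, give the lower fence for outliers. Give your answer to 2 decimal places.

IQR = Q3 − Q1 = 490.00 − 260.00 = 230.00.
Lower fence = Q1 − 1.5·IQR = 260.00 − 345.00 = -85.00.
Upper fence = Q3 + 1.5·IQR = 490.00 + 345.00 = 835.00.

-85.00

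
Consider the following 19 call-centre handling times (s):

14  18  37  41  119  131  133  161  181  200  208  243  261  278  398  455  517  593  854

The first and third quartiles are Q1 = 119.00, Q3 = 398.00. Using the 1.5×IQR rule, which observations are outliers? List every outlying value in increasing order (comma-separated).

854

IQR = Q3 − Q1 = 398.00 − 119.00 = 279.00.
Lower fence = Q1 − 1.5·IQR = 119.00 − 418.50 = -299.50.
Upper fence = Q3 + 1.5·IQR = 398.00 + 418.50 = 816.50.
854 > 816.50 → outlier.
All remaining values lie within [-299.50, 816.50].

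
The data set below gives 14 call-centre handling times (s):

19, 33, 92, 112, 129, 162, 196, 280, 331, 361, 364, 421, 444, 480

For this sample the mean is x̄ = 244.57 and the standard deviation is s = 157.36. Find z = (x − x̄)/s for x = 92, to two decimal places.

z = (92 − 244.57) / 157.36 = -0.97.

-0.97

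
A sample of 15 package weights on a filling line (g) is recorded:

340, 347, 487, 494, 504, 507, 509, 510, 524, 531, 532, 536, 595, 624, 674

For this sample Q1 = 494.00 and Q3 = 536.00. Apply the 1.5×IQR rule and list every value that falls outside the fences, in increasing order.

IQR = Q3 − Q1 = 536.00 − 494.00 = 42.00.
Lower fence = Q1 − 1.5·IQR = 494.00 − 63.00 = 431.00.
Upper fence = Q3 + 1.5·IQR = 536.00 + 63.00 = 599.00.
340 < 431.00 → outlier.
347 < 431.00 → outlier.
624 > 599.00 → outlier.
674 > 599.00 → outlier.
All remaining values lie within [431.00, 599.00].

340, 347, 624, 674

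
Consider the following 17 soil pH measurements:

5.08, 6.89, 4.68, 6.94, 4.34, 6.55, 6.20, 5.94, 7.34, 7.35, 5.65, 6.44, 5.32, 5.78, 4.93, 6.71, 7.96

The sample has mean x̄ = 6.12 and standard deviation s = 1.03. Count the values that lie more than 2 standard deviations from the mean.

Cutoffs: x̄ ± 2s = [4.06, 8.18].
Every value lies within the cutoffs.

0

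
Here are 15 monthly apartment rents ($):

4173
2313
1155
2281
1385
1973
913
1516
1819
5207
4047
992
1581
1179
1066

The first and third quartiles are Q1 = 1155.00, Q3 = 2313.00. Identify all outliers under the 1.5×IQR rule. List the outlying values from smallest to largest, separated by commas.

4173, 5207

IQR = Q3 − Q1 = 2313.00 − 1155.00 = 1158.00.
Lower fence = Q1 − 1.5·IQR = 1155.00 − 1737.00 = -582.00.
Upper fence = Q3 + 1.5·IQR = 2313.00 + 1737.00 = 4050.00.
4173 > 4050.00 → outlier.
5207 > 4050.00 → outlier.
All remaining values lie within [-582.00, 4050.00].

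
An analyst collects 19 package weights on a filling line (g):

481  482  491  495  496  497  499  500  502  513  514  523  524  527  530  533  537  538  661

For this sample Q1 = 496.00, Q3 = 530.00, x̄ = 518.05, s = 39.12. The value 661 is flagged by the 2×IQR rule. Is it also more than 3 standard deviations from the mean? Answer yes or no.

yes

z = (661 − 518.05) / 39.12 = 3.65.
|z| = 3.65 > 3.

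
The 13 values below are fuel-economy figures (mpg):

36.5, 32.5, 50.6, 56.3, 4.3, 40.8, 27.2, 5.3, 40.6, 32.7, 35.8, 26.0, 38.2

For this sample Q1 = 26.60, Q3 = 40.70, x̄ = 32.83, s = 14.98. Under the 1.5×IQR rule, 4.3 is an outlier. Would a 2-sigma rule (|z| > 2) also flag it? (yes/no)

no

z = (4.3 − 32.83) / 14.98 = -1.90.
|z| = 1.90 ≤ 2.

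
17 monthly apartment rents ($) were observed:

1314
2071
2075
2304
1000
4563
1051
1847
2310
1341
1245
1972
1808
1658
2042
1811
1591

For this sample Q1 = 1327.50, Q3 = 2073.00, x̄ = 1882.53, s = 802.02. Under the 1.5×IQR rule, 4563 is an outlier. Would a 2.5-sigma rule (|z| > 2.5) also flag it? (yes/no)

z = (4563 − 1882.53) / 802.02 = 3.34.
|z| = 3.34 > 2.5.

yes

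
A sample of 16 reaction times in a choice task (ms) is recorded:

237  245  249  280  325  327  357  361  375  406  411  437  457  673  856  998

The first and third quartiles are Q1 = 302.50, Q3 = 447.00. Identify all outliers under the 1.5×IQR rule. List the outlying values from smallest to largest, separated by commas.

673, 856, 998

IQR = Q3 − Q1 = 447.00 − 302.50 = 144.50.
Lower fence = Q1 − 1.5·IQR = 302.50 − 216.75 = 85.75.
Upper fence = Q3 + 1.5·IQR = 447.00 + 216.75 = 663.75.
673 > 663.75 → outlier.
856 > 663.75 → outlier.
998 > 663.75 → outlier.
All remaining values lie within [85.75, 663.75].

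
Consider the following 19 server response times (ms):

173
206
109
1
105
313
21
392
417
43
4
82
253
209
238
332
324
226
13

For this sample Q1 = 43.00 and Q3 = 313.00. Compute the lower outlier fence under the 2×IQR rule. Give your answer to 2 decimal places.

-497.00

IQR = Q3 − Q1 = 313.00 − 43.00 = 270.00.
Lower fence = Q1 − 2·IQR = 43.00 − 540.00 = -497.00.
Upper fence = Q3 + 2·IQR = 313.00 + 540.00 = 853.00.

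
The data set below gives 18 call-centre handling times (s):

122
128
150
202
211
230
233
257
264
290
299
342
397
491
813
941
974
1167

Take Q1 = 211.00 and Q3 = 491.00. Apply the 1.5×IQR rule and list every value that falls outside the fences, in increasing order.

941, 974, 1167

IQR = Q3 − Q1 = 491.00 − 211.00 = 280.00.
Lower fence = Q1 − 1.5·IQR = 211.00 − 420.00 = -209.00.
Upper fence = Q3 + 1.5·IQR = 491.00 + 420.00 = 911.00.
941 > 911.00 → outlier.
974 > 911.00 → outlier.
1167 > 911.00 → outlier.
All remaining values lie within [-209.00, 911.00].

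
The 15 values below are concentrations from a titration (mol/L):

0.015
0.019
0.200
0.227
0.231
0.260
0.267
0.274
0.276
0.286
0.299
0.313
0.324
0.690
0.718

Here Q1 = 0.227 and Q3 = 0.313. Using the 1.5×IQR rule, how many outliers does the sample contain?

IQR = 0.086; fences at 0.227 − 0.129 = 0.098 and 0.313 + 0.129 = 0.442.
Outside the cutoffs: 0.015, 0.019, 0.690, 0.718.

4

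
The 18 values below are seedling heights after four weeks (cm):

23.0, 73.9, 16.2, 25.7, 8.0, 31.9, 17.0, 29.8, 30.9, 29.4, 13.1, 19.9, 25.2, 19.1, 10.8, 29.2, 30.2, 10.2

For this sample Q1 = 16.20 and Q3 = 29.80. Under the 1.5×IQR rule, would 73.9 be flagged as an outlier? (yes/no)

IQR = Q3 − Q1 = 29.80 − 16.20 = 13.60.
Lower fence = Q1 − 1.5·IQR = 16.20 − 20.40 = -4.20.
Upper fence = Q3 + 1.5·IQR = 29.80 + 20.40 = 50.20.
73.9 lies above the upper fence.

yes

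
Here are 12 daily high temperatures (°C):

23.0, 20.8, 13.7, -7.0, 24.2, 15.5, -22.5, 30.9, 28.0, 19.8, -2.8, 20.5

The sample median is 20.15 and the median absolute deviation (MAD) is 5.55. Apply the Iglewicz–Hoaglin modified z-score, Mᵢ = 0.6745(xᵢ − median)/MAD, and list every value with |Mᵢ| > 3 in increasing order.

|Mᵢ| > 3 ⇔ |xᵢ − 20.15| > 3·5.55/0.6745 = 24.68.
So outliers lie outside [-4.53, 44.83].
-22.5: M = -5.18 → outlier.
-7.0: M = -3.30 → outlier.

-22.5, -7.0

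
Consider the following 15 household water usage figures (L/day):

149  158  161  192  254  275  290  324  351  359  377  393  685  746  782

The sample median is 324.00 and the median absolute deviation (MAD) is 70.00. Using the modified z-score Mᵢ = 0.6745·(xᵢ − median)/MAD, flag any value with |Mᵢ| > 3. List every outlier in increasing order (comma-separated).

|Mᵢ| > 3 ⇔ |xᵢ − 324.00| > 3·70.00/0.6745 = 311.34.
So outliers lie outside [12.66, 635.34].
685: M = 3.48 → outlier.
746: M = 4.07 → outlier.
782: M = 4.41 → outlier.

685, 746, 782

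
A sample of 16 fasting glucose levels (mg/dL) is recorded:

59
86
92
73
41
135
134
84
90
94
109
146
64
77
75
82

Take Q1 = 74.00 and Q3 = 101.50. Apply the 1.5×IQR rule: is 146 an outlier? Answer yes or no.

IQR = Q3 − Q1 = 101.50 − 74.00 = 27.50.
Lower fence = Q1 − 1.5·IQR = 74.00 − 41.25 = 32.75.
Upper fence = Q3 + 1.5·IQR = 101.50 + 41.25 = 142.75.
146 lies above the upper fence.

yes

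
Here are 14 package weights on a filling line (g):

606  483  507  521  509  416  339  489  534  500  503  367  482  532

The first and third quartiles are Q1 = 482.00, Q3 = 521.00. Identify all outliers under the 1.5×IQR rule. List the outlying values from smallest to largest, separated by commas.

339, 367, 416, 606

IQR = Q3 − Q1 = 521.00 − 482.00 = 39.00.
Lower fence = Q1 − 1.5·IQR = 482.00 − 58.50 = 423.50.
Upper fence = Q3 + 1.5·IQR = 521.00 + 58.50 = 579.50.
339 < 423.50 → outlier.
367 < 423.50 → outlier.
416 < 423.50 → outlier.
606 > 579.50 → outlier.
All remaining values lie within [423.50, 579.50].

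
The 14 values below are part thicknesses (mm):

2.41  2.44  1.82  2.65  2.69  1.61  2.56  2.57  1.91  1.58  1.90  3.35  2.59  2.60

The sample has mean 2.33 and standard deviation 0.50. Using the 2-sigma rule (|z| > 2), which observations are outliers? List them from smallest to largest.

3.35

Cutoffs at x̄ ± 2s: 2.33 ± 2·0.50 = [1.33, 3.33].
3.35: z = 2.04, |z| > 2 → outlier.
Every other value lies within [1.33, 3.33].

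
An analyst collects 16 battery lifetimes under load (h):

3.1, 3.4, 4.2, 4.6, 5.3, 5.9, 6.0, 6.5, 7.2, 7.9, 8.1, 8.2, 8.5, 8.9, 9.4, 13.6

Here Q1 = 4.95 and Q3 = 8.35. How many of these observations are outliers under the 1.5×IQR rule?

1

IQR = 3.40; fences at 4.95 − 5.10 = -0.15 and 8.35 + 5.10 = 13.45.
Outside the cutoffs: 13.6.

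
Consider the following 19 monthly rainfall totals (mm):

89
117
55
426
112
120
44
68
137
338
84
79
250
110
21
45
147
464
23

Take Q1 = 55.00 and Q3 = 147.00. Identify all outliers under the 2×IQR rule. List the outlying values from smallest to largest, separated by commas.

IQR = Q3 − Q1 = 147.00 − 55.00 = 92.00.
Lower fence = Q1 − 2·IQR = 55.00 − 184.00 = -129.00.
Upper fence = Q3 + 2·IQR = 147.00 + 184.00 = 331.00.
338 > 331.00 → outlier.
426 > 331.00 → outlier.
464 > 331.00 → outlier.
All remaining values lie within [-129.00, 331.00].

338, 426, 464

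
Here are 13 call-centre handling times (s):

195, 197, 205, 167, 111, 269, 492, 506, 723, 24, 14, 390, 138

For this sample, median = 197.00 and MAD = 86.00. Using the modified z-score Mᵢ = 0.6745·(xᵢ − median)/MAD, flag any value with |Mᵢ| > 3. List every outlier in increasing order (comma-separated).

723

|Mᵢ| > 3 ⇔ |xᵢ − 197.00| > 3·86.00/0.6745 = 382.51.
So outliers lie outside [-185.51, 579.51].
723: M = 4.13 → outlier.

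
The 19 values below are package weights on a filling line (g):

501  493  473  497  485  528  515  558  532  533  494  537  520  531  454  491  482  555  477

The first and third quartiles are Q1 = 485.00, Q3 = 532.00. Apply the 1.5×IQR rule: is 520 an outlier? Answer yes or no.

no

IQR = Q3 − Q1 = 532.00 − 485.00 = 47.00.
Lower fence = Q1 − 1.5·IQR = 485.00 − 70.50 = 414.50.
Upper fence = Q3 + 1.5·IQR = 532.00 + 70.50 = 602.50.
520 lies within [414.50, 602.50].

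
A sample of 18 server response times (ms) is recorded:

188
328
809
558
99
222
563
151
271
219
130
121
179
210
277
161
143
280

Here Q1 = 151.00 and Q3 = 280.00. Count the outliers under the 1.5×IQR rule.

IQR = 129.00; fences at 151.00 − 193.50 = -42.50 and 280.00 + 193.50 = 473.50.
Outside the cutoffs: 558, 563, 809.

3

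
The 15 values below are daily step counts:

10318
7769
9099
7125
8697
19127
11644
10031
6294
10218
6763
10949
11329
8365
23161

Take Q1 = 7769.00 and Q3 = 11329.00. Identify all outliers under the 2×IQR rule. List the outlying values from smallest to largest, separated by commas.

19127, 23161

IQR = Q3 − Q1 = 11329.00 − 7769.00 = 3560.00.
Lower fence = Q1 − 2·IQR = 7769.00 − 7120.00 = 649.00.
Upper fence = Q3 + 2·IQR = 11329.00 + 7120.00 = 18449.00.
19127 > 18449.00 → outlier.
23161 > 18449.00 → outlier.
All remaining values lie within [649.00, 18449.00].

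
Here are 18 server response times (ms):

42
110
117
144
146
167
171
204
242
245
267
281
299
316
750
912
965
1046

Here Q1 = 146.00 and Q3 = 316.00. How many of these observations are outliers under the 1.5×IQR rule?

IQR = 170.00; fences at 146.00 − 255.00 = -109.00 and 316.00 + 255.00 = 571.00.
Outside the cutoffs: 750, 912, 965, 1046.

4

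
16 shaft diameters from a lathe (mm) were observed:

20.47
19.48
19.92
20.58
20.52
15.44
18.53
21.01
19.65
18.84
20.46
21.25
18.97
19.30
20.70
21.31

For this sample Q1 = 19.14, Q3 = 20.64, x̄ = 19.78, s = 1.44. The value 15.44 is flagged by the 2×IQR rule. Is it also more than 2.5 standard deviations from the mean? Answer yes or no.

yes

z = (15.44 − 19.78) / 1.44 = -3.01.
|z| = 3.01 > 2.5.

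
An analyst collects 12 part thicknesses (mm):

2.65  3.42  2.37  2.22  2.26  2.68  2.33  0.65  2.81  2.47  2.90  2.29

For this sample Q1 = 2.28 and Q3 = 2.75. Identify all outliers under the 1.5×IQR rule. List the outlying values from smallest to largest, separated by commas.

0.65

IQR = Q3 − Q1 = 2.75 − 2.28 = 0.47.
Lower fence = Q1 − 1.5·IQR = 2.28 − 0.705 = 1.575.
Upper fence = Q3 + 1.5·IQR = 2.75 + 0.705 = 3.455.
0.65 < 1.575 → outlier.
All remaining values lie within [1.575, 3.455].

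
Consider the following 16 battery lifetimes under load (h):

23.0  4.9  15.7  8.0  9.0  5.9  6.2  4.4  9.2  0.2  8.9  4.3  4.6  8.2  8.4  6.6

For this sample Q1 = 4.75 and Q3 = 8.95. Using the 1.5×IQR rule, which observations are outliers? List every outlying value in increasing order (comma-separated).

15.7, 23.0

IQR = Q3 − Q1 = 8.95 − 4.75 = 4.20.
Lower fence = Q1 − 1.5·IQR = 4.75 − 6.30 = -1.55.
Upper fence = Q3 + 1.5·IQR = 8.95 + 6.30 = 15.25.
15.7 > 15.25 → outlier.
23.0 > 15.25 → outlier.
All remaining values lie within [-1.55, 15.25].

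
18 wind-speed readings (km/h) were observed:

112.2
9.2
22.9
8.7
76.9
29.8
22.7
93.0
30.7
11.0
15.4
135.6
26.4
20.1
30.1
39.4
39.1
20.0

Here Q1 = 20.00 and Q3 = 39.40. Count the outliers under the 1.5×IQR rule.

IQR = 19.40; fences at 20.00 − 29.10 = -9.10 and 39.40 + 29.10 = 68.50.
Outside the cutoffs: 76.9, 93.0, 112.2, 135.6.

4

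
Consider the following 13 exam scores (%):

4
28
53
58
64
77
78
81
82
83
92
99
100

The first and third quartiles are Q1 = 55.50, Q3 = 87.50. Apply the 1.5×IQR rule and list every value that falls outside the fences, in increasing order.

4

IQR = Q3 − Q1 = 87.50 − 55.50 = 32.00.
Lower fence = Q1 − 1.5·IQR = 55.50 − 48.00 = 7.50.
Upper fence = Q3 + 1.5·IQR = 87.50 + 48.00 = 135.50.
4 < 7.50 → outlier.
All remaining values lie within [7.50, 135.50].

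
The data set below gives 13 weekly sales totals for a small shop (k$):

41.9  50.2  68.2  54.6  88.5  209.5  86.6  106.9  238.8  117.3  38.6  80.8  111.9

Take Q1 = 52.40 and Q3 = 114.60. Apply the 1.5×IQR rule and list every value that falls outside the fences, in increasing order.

209.5, 238.8

IQR = Q3 − Q1 = 114.60 − 52.40 = 62.20.
Lower fence = Q1 − 1.5·IQR = 52.40 − 93.30 = -40.90.
Upper fence = Q3 + 1.5·IQR = 114.60 + 93.30 = 207.90.
209.5 > 207.90 → outlier.
238.8 > 207.90 → outlier.
All remaining values lie within [-40.90, 207.90].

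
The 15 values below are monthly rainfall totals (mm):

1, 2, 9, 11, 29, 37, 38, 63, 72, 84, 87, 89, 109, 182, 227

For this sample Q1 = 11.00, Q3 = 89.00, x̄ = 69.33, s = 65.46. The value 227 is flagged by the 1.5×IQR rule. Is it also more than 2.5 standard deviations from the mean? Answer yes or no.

z = (227 − 69.33) / 65.46 = 2.41.
|z| = 2.41 ≤ 2.5.

no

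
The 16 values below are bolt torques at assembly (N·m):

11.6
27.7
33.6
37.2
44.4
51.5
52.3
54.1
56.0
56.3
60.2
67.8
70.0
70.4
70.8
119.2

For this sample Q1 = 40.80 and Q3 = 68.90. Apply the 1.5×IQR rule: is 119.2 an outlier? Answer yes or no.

IQR = Q3 − Q1 = 68.90 − 40.80 = 28.10.
Lower fence = Q1 − 1.5·IQR = 40.80 − 42.15 = -1.35.
Upper fence = Q3 + 1.5·IQR = 68.90 + 42.15 = 111.05.
119.2 lies above the upper fence.

yes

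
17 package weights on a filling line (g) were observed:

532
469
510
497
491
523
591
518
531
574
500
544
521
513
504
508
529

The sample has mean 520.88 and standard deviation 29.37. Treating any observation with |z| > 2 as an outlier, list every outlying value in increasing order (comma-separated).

Cutoffs at x̄ ± 2s: 520.88 ± 2·29.37 = [462.14, 579.62].
591: z = 2.39, |z| > 2 → outlier.
Every other value lies within [462.14, 579.62].

591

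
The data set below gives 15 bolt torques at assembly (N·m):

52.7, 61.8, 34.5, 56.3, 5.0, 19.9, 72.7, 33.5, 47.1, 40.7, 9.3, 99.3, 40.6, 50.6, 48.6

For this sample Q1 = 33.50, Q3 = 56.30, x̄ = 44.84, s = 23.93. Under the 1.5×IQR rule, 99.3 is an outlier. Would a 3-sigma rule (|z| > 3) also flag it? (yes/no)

no

z = (99.3 − 44.84) / 23.93 = 2.28.
|z| = 2.28 ≤ 3.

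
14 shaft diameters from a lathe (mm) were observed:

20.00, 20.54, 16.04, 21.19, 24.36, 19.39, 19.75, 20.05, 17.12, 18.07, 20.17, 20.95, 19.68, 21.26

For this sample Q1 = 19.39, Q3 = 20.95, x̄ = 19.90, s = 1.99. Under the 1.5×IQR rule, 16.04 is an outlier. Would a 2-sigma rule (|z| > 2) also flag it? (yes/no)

no

z = (16.04 − 19.90) / 1.99 = -1.94.
|z| = 1.94 ≤ 2.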